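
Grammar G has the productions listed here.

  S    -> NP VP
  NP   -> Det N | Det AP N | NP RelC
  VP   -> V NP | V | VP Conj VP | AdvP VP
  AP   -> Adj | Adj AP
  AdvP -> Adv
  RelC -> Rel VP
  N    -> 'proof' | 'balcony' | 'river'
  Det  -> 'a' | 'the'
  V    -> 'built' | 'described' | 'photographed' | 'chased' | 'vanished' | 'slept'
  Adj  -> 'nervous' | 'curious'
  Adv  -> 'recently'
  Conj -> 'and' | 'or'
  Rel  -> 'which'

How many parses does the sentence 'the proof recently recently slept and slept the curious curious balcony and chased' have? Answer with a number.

9

Two of the 9 distinct bracketings:
[S [NP [Det the] [N proof]] [VP [VP [AdvP [Adv recently]] [VP [AdvP [Adv recently]] [VP [V slept]]]] [Conj and] [VP [VP [V slept] [NP [Det the] [AP [Adj curious] [AP [Adj curious]]] [N balcony]]] [Conj and] [VP [V chased]]]]]
[S [NP [Det the] [N proof]] [VP [VP [VP [AdvP [Adv recently]] [VP [AdvP [Adv recently]] [VP [V slept]]]] [Conj and] [VP [V slept] [NP [Det the] [AP [Adj curious] [AP [Adj curious]]] [N balcony]]]] [Conj and] [VP [V chased]]]]
The trees differ in how a recursive rule is bracketed over the same span.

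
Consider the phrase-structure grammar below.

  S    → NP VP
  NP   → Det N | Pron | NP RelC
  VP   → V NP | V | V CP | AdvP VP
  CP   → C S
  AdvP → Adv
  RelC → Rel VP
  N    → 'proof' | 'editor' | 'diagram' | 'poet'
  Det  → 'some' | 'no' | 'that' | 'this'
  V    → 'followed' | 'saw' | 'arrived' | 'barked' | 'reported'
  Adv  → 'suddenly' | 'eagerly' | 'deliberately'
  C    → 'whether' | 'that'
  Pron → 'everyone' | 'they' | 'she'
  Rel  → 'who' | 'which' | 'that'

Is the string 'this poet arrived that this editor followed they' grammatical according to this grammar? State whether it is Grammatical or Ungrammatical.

S
  NP
    Det: this
    N: poet
  VP
    V: arrived
    CP
      C: that
      S
        NP
          Det: this
          N: editor
        VP
          V: followed
          NP
            Pron: they
The bracketing above is licensed at every node by one of the given productions, with S at the root.

Grammatical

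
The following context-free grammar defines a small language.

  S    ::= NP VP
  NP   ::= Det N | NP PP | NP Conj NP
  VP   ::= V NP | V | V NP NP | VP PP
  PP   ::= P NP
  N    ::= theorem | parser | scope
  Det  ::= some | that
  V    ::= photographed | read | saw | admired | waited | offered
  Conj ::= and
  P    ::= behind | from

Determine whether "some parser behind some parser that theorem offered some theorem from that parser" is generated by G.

For S → NP VP, every NP-prefix leaves a non-VP remainder: after 'some parser' the remainder is not a VP; after 'some parser behind some parser' the remainder is not a VP.

Ungrammatical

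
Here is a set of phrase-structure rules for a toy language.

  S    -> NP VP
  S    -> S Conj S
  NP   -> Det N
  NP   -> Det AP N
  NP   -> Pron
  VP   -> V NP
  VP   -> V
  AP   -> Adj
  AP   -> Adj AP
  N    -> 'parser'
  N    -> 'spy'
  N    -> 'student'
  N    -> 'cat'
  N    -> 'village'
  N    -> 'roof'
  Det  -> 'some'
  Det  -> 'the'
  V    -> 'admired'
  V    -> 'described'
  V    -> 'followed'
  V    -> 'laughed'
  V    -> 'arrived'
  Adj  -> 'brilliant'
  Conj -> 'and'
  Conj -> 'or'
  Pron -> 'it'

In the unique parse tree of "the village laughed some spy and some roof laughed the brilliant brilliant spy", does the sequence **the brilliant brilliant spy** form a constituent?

Yes

[S [S [NP [Det the] [N village]] [VP [V laughed] [NP [Det some] [N spy]]]] [Conj and] [S [NP [Det some] [N roof]] [VP [V laughed] [NP [Det the] [AP [Adj brilliant] [AP [Adj brilliant]]] [N spy]]]]]
The words 'the brilliant brilliant spy' are exhaustively dominated by a single NP node (built by NP → Det AP N), so they form a constituent.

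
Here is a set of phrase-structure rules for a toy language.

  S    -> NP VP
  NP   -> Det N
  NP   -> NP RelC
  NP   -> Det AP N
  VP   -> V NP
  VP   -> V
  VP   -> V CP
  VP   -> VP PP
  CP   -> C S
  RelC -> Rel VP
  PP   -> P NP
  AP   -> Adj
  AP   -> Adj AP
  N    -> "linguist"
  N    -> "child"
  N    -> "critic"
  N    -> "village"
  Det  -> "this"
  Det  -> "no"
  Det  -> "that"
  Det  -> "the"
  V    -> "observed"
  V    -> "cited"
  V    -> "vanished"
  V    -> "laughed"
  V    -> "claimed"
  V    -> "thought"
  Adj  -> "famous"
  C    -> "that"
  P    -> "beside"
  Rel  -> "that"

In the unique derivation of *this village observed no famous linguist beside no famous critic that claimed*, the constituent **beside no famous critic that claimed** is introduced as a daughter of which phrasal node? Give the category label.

S
  NP
    Det: this
    N: village
  VP
    VP
      V: observed
      NP
        Det: no
        AP
          Adj: famous
        N: linguist
    PP
      P: beside
      NP
        NP
          Det: no
          AP
            Adj: famous
          N: critic
        RelC
          Rel: that
          VP
            V: claimed
The span 'beside no famous critic that claimed' is the PP node built by PP → P NP.
Its mother is the VP built by VP → VP PP.

VP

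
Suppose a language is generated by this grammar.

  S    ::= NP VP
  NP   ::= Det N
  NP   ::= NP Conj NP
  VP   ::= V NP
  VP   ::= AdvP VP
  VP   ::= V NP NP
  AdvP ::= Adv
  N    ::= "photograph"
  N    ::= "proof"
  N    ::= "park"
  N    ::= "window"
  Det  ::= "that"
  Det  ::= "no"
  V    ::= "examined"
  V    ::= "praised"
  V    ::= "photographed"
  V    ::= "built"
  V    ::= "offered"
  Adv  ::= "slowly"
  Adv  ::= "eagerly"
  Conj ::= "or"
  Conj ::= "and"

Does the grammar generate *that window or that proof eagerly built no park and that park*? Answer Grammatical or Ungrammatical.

[S [NP [NP [Det that] [N window]] [Conj or] [NP [Det that] [N proof]]] [VP [AdvP [Adv eagerly]] [VP [V built] [NP [NP [Det no] [N park]] [Conj and] [NP [Det that] [N park]]]]]]
Each bracket corresponds to one application of a listed rule, so the string is derivable from S.

Grammatical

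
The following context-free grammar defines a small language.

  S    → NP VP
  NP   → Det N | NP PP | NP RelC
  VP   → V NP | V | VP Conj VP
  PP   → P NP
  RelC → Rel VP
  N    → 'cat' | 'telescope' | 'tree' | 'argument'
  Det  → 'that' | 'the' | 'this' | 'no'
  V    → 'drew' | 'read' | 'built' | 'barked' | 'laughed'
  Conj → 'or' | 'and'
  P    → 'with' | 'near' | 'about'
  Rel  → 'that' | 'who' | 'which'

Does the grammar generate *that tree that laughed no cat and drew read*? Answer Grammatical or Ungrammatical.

S
  NP
    NP
      Det: that
      N: tree
    RelC
      Rel: that
      VP
        VP
          V: laughed
          NP
            Det: no
            N: cat
        Conj: and
        VP
          V: drew
  VP
    V: read
Each bracket corresponds to one application of a listed rule, so the string is derivable from S.

Grammatical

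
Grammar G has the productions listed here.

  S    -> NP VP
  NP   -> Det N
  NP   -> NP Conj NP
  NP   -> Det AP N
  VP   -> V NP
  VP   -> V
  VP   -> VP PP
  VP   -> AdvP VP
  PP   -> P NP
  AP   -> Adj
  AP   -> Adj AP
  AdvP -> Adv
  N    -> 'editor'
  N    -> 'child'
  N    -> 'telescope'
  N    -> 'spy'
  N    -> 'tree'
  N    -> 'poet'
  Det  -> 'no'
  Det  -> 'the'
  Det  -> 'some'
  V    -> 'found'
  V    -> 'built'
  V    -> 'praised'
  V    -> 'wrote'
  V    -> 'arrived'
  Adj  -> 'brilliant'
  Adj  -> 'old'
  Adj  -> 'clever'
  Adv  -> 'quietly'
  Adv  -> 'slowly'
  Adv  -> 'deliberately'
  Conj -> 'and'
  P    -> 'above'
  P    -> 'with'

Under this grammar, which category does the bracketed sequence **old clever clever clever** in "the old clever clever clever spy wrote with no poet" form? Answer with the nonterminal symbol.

AP

S
  NP
    Det: the
    AP
      Adj: old
      AP
        Adj: clever
        AP
          Adj: clever
          AP
            Adj: clever
    N: spy
  VP
    VP
      V: wrote
    PP
      P: with
      NP
        Det: no
        N: poet
The span 'old clever clever clever' is the AP node built by AP → Adj AP.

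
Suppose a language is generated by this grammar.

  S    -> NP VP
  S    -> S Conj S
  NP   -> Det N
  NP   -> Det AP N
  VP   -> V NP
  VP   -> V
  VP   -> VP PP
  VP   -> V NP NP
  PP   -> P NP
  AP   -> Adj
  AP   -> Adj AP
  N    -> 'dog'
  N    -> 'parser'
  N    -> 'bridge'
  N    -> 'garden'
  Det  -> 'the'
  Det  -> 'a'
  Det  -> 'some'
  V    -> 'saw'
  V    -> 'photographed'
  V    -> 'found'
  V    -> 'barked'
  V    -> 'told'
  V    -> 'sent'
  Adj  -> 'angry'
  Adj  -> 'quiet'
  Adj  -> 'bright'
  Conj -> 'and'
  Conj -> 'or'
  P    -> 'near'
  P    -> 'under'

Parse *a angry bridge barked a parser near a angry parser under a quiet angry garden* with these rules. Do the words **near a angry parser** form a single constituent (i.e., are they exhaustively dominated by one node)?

[S [NP [Det a] [AP [Adj angry]] [N bridge]] [VP [VP [VP [V barked] [NP [Det a] [N parser]]] [PP [P near] [NP [Det a] [AP [Adj angry]] [N parser]]]] [PP [P under] [NP [Det a] [AP [Adj quiet] [AP [Adj angry]]] [N garden]]]]]
The words 'near a angry parser' are exhaustively dominated by a single PP node (built by PP → P NP), so they form a constituent.

Yes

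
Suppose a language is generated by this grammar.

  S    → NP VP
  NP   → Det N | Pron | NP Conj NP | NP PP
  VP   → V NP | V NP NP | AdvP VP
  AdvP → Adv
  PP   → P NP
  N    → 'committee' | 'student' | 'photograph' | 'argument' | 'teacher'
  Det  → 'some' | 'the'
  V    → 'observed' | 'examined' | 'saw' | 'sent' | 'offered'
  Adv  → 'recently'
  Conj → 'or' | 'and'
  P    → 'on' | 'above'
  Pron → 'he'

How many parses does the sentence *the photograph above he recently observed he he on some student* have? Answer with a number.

1

[S [NP [NP [Det the] [N photograph]] [PP [P above] [NP [Pron he]]]] [VP [AdvP [Adv recently]] [VP [V observed] [NP [Pron he]] [NP [NP [Pron he]] [PP [P on] [NP [Det some] [N student]]]]]]]
No rule offers an alternative attachment or grouping for any span, so this is the only derivation.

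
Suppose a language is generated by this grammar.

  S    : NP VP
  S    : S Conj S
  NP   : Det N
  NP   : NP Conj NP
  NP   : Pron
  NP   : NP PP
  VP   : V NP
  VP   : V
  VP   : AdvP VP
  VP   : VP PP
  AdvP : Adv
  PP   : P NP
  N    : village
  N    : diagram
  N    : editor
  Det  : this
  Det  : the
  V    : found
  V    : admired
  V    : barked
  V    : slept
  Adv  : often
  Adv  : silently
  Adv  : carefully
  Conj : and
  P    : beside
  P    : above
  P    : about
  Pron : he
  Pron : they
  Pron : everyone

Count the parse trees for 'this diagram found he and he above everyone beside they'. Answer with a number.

9

Two of the 9 distinct bracketings:
[S [NP [Det this] [N diagram]] [VP [V found] [NP [NP [Pron he]] [Conj and] [NP [NP [Pron he]] [PP [P above] [NP [NP [Pron everyone]] [PP [P beside] [NP [Pron they]]]]]]]]]
[S [NP [Det this] [N diagram]] [VP [V found] [NP [NP [Pron he]] [Conj and] [NP [NP [NP [Pron he]] [PP [P above] [NP [Pron everyone]]]] [PP [P beside] [NP [Pron they]]]]]]]
The trees differ in how a recursive rule is bracketed over the same span.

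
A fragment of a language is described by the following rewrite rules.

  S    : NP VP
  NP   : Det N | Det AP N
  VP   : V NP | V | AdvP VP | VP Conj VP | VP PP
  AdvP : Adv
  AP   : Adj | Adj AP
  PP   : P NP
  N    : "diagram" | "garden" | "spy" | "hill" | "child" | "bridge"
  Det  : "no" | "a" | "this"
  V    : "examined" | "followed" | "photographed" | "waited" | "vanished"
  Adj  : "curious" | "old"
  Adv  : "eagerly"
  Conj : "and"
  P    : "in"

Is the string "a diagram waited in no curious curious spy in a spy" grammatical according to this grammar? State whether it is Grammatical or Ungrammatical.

[S [NP [Det a] [N diagram]] [VP [VP [VP [V waited]] [PP [P in] [NP [Det no] [AP [Adj curious] [AP [Adj curious]]] [N spy]]]] [PP [P in] [NP [Det a] [N spy]]]]]
Each bracket corresponds to one application of a listed rule, so the string is derivable from S.

Grammatical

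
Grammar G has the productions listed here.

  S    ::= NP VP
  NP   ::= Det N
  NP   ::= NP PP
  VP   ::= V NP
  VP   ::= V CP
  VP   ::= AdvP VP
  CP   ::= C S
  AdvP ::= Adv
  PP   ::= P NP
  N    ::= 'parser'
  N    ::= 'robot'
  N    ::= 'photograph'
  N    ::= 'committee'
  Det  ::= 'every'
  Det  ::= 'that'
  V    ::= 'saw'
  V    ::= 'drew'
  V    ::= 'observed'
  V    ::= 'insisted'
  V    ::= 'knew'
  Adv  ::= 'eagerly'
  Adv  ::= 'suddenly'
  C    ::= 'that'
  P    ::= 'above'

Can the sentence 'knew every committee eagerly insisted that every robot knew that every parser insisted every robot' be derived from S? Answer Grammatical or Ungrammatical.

Ungrammatical

For S → NP VP, no prefix of the string parses as an NP.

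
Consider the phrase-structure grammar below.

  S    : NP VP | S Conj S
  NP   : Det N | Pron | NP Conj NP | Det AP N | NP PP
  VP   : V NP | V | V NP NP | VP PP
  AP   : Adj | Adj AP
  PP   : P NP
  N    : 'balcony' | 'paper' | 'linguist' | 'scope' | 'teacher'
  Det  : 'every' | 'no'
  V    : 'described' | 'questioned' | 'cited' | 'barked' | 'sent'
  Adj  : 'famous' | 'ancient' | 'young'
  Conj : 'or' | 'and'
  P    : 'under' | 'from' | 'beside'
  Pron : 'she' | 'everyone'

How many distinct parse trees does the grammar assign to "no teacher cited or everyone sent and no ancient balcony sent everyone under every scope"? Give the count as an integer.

4

Two of the 4 distinct bracketings:
[S [S [NP [Det no] [N teacher]] [VP [V cited]]] [Conj or] [S [S [NP [Pron everyone]] [VP [V sent]]] [Conj and] [S [NP [Det no] [AP [Adj ancient]] [N balcony]] [VP [V sent] [NP [NP [Pron everyone]] [PP [P under] [NP [Det every] [N scope]]]]]]]]
[S [S [NP [Det no] [N teacher]] [VP [V cited]]] [Conj or] [S [S [NP [Pron everyone]] [VP [V sent]]] [Conj and] [S [NP [Det no] [AP [Adj ancient]] [N balcony]] [VP [VP [V sent] [NP [Pron everyone]]] [PP [P under] [NP [Det every] [N scope]]]]]]]
The difference turns on whether NP → NP PP is used at the relevant span, versus an alternative expansion of NP.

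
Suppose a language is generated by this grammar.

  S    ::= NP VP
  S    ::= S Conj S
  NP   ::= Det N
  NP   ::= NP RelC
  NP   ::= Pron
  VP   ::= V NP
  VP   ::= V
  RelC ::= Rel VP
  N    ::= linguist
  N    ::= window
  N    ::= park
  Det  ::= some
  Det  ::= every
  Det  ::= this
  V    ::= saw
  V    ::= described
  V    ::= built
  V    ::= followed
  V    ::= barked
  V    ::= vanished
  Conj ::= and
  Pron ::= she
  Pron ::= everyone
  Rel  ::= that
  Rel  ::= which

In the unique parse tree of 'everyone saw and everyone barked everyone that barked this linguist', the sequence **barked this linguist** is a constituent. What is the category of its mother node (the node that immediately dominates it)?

RelC

[S [S [NP [Pron everyone]] [VP [V saw]]] [Conj and] [S [NP [Pron everyone]] [VP [V barked] [NP [NP [Pron everyone]] [RelC [Rel that] [VP [V barked] [NP [Det this] [N linguist]]]]]]]]
The span 'barked this linguist' is the VP node built by VP → V NP.
Its mother is the RelC built by RelC → Rel VP.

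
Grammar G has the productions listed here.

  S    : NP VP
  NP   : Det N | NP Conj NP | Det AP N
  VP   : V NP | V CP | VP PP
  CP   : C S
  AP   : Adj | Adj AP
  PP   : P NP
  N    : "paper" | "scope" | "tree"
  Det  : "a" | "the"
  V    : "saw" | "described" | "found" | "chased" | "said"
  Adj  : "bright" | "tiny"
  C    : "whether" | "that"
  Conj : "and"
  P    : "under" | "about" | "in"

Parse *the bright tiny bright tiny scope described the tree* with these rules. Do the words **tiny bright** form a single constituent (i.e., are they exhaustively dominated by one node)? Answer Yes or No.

[S [NP [Det the] [AP [Adj bright] [AP [Adj tiny] [AP [Adj bright] [AP [Adj tiny]]]]] [N scope]] [VP [V described] [NP [Det the] [N tree]]]]
The smallest constituent containing 'tiny bright' is the AP spanning 'tiny bright tiny'; no single node in the tree dominates exactly the given words.

No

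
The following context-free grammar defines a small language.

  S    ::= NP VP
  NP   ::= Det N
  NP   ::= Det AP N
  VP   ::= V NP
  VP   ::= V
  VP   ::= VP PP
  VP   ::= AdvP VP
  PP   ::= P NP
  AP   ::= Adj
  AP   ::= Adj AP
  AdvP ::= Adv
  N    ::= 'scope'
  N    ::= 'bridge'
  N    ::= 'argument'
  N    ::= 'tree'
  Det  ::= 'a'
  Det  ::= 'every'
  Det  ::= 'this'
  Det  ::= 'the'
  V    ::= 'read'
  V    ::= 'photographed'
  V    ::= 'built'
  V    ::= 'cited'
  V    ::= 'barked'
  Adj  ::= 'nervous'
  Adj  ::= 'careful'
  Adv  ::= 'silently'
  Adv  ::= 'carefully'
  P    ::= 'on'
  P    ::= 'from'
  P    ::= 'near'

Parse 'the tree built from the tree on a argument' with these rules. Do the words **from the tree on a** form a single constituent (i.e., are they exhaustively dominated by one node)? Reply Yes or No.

No

[S [NP [Det the] [N tree]] [VP [VP [VP [V built]] [PP [P from] [NP [Det the] [N tree]]]] [PP [P on] [NP [Det a] [N argument]]]]]
The smallest constituent containing 'from the tree on a' is the VP spanning 'built from the tree on a argument'; no single node in the tree dominates exactly the given words.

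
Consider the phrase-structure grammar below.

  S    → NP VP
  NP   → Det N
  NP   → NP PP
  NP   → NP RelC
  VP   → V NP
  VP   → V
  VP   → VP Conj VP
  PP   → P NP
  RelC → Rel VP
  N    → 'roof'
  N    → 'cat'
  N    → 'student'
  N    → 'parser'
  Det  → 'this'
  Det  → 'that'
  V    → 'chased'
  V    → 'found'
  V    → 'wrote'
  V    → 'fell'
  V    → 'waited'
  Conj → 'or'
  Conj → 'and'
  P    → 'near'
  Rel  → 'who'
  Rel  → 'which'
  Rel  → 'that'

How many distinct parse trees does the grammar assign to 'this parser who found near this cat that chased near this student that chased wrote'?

Two of the 7 distinct bracketings:
[S [NP [NP [NP [Det this] [N parser]] [RelC [Rel who] [VP [V found]]]] [PP [P near] [NP [NP [NP [Det this] [N cat]] [RelC [Rel that] [VP [V chased]]]] [PP [P near] [NP [NP [Det this] [N student]] [RelC [Rel that] [VP [V chased]]]]]]]] [VP [V wrote]]]
[S [NP [NP [NP [Det this] [N parser]] [RelC [Rel who] [VP [V found]]]] [PP [P near] [NP [NP [NP [NP [Det this] [N cat]] [RelC [Rel that] [VP [V chased]]]] [PP [P near] [NP [Det this] [N student]]]] [RelC [Rel that] [VP [V chased]]]]]] [VP [V wrote]]]
The trees differ in how a recursive rule is bracketed over the same span.

7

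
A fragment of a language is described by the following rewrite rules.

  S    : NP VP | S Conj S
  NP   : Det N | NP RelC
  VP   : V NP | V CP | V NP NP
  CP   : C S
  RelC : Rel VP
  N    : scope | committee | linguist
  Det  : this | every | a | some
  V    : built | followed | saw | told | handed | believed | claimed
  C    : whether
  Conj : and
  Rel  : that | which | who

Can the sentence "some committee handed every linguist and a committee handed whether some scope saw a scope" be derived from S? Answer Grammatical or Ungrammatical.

[S [S [NP [Det some] [N committee]] [VP [V handed] [NP [Det every] [N linguist]]]] [Conj and] [S [NP [Det a] [N committee]] [VP [V handed] [CP [C whether] [S [NP [Det some] [N scope]] [VP [V saw] [NP [Det a] [N scope]]]]]]]]
Every word is introduced by a lexical rule and the phrasal rules combine the resulting categories into a single S.

Grammatical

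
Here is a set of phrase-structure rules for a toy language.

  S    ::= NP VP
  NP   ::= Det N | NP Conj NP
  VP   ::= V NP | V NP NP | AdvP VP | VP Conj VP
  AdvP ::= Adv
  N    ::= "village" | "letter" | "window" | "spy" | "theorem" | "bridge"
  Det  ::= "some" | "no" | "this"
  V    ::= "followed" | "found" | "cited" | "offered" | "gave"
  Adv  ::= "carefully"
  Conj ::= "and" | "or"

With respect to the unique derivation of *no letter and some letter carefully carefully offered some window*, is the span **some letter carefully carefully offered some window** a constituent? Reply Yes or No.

No

[S [NP [NP [Det no] [N letter]] [Conj and] [NP [Det some] [N letter]]] [VP [AdvP [Adv carefully]] [VP [AdvP [Adv carefully]] [VP [V offered] [NP [Det some] [N window]]]]]]
The smallest constituent containing 'some letter carefully carefully offered some window' is the S spanning 'no letter and some letter carefully carefully offered some window'; no single node in the tree dominates exactly the given words.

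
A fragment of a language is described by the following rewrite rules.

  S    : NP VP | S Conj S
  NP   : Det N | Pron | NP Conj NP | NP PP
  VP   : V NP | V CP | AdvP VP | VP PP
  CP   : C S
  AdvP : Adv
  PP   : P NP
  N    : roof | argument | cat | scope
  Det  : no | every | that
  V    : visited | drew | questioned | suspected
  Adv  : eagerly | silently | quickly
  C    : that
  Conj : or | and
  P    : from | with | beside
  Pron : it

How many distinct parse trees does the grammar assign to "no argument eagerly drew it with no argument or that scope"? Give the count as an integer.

4

Two of the 4 distinct bracketings:
[S [NP [Det no] [N argument]] [VP [AdvP [Adv eagerly]] [VP [V drew] [NP [NP [NP [Pron it]] [PP [P with] [NP [Det no] [N argument]]]] [Conj or] [NP [Det that] [N scope]]]]]]
[S [NP [Det no] [N argument]] [VP [AdvP [Adv eagerly]] [VP [V drew] [NP [NP [Pron it]] [PP [P with] [NP [NP [Det no] [N argument]] [Conj or] [NP [Det that] [N scope]]]]]]]]
The trees differ in how a recursive rule is bracketed over the same span.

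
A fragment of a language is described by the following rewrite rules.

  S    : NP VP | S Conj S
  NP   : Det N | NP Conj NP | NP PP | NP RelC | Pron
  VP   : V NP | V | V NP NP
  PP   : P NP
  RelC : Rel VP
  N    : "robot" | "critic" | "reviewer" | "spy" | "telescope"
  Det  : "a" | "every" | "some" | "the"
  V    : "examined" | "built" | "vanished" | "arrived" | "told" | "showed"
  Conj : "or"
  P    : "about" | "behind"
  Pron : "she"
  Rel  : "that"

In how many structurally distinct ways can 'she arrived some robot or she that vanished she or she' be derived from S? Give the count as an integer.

Two of the 7 distinct bracketings:
[S [NP [Pron she]] [VP [V arrived] [NP [NP [Det some] [N robot]] [Conj or] [NP [NP [NP [Pron she]] [RelC [Rel that] [VP [V vanished] [NP [Pron she]]]]] [Conj or] [NP [Pron she]]]]]]
[S [NP [Pron she]] [VP [V arrived] [NP [NP [Det some] [N robot]] [Conj or] [NP [NP [Pron she]] [RelC [Rel that] [VP [V vanished] [NP [NP [Pron she]] [Conj or] [NP [Pron she]]]]]]]]]
The trees differ in how a recursive rule is bracketed over the same span.

7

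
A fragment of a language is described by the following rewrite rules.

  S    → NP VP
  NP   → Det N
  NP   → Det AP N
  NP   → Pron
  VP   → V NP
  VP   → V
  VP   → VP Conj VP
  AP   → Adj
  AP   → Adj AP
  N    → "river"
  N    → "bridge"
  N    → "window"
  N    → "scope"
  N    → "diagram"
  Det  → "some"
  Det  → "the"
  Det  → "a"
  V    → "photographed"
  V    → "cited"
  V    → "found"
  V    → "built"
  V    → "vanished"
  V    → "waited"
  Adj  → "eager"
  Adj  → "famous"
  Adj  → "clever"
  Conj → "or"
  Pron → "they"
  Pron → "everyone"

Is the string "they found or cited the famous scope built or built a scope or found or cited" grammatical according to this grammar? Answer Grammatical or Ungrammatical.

For S → NP VP, the only prefix that parses as NP is 'they', but the remainder 'found or cited the famous scope built or built a scope or found or cited' is not a VP under these rules.

Ungrammatical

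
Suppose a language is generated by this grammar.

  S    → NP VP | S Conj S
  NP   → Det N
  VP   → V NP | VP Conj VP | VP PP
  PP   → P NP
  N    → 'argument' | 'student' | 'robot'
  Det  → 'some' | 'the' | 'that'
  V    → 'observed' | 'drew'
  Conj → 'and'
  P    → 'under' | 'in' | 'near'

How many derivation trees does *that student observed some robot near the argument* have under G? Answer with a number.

[S [NP [Det that] [N student]] [VP [VP [V observed] [NP [Det some] [N robot]]] [PP [P near] [NP [Det the] [N argument]]]]]
No rule offers an alternative attachment or grouping for any span, so this is the only derivation.

1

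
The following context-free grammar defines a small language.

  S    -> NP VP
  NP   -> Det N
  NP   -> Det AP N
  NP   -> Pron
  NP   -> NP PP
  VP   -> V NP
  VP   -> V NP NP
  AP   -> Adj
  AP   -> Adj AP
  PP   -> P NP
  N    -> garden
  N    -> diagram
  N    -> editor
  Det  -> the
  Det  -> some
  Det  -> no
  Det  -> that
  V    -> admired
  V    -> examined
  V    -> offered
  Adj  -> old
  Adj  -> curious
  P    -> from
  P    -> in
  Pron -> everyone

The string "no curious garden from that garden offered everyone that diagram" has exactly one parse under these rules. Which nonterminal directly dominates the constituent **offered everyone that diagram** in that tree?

S

S
  NP
    NP
      Det: no
      AP
        Adj: curious
      N: garden
    PP
      P: from
      NP
        Det: that
        N: garden
  VP
    V: offered
    NP
      Pron: everyone
    NP
      Det: that
      N: diagram
The span 'offered everyone that diagram' is the VP node built by VP → V NP NP.
Its mother is the S built by S → NP VP.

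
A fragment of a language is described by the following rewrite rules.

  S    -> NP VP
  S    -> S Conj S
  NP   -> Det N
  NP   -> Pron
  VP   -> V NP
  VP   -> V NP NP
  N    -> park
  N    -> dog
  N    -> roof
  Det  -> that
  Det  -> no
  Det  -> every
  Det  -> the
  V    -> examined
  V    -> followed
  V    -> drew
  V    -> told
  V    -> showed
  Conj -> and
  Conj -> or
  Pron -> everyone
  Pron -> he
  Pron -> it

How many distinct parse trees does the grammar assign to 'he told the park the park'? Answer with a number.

1

[S [NP [Pron he]] [VP [V told] [NP [Det the] [N park]] [NP [Det the] [N park]]]]
No rule offers an alternative attachment or grouping for any span, so this is the only derivation.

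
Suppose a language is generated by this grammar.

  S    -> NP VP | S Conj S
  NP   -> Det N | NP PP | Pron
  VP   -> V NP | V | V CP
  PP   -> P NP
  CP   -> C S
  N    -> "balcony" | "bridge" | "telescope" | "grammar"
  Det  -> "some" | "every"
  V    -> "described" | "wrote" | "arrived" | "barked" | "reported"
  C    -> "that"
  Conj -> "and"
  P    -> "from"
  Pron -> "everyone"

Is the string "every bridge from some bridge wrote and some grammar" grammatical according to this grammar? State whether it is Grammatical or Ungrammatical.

For S → NP VP, every NP-prefix leaves a non-VP remainder: after 'every bridge' the remainder is not a VP; after 'every bridge from some bridge' the remainder is not a VP. The alternative S rule S → S Conj S likewise has no satisfying split.

Ungrammatical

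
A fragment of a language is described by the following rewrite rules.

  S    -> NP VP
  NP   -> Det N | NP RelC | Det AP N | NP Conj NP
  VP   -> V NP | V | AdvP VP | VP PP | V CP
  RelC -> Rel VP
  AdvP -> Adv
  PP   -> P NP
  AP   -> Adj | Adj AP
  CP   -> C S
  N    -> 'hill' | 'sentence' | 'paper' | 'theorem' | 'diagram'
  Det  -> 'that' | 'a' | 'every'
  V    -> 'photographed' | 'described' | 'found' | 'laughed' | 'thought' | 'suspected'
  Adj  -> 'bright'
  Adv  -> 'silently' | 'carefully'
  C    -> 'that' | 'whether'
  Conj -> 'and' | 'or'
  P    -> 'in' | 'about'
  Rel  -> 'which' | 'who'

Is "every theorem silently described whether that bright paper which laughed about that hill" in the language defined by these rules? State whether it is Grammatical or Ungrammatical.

Ungrammatical

For S → NP VP, the only prefix that parses as NP is 'every theorem', but the remainder 'silently described whether that bright paper which laughed about that hill' is not a VP under these rules.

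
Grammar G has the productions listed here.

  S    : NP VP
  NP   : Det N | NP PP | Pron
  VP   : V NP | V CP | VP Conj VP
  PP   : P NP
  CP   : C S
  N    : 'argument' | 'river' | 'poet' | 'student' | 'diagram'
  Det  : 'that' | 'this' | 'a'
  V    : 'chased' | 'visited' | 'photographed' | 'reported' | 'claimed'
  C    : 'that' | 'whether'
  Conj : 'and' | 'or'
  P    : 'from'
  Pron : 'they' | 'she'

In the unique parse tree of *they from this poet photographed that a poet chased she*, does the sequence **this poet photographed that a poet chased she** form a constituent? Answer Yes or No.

[S [NP [NP [Pron they]] [PP [P from] [NP [Det this] [N poet]]]] [VP [V photographed] [CP [C that] [S [NP [Det a] [N poet]] [VP [V chased] [NP [Pron she]]]]]]]
The smallest constituent containing 'this poet photographed that a poet chased she' is the S spanning 'they from this poet photographed that a poet chased she'; no single node in the tree dominates exactly the given words.

No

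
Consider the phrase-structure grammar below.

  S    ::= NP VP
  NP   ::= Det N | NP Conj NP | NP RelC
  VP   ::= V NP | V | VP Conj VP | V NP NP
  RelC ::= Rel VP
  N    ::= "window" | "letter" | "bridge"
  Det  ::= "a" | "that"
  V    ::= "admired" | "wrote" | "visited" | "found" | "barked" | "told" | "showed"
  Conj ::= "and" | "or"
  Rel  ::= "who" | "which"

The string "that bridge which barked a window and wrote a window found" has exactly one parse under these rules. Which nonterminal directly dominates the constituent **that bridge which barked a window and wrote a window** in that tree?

[S [NP [NP [Det that] [N bridge]] [RelC [Rel which] [VP [VP [V barked] [NP [Det a] [N window]]] [Conj and] [VP [V wrote] [NP [Det a] [N window]]]]]] [VP [V found]]]
The span 'that bridge which barked a window and wrote a window' is the NP node built by NP → NP RelC.
Its mother is the S built by S → NP VP.

S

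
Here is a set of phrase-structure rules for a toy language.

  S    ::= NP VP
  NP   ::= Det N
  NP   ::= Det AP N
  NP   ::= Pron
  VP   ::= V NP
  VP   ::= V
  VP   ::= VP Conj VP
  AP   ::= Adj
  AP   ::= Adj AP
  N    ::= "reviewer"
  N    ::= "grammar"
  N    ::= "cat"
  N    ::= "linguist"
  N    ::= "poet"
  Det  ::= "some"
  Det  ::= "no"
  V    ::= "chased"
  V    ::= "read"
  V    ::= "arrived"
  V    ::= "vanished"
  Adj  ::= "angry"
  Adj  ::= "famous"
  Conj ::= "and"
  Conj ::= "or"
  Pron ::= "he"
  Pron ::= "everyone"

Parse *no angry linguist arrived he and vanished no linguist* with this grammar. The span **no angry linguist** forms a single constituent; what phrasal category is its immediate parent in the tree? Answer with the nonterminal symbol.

S

S
  NP
    Det: no
    AP
      Adj: angry
    N: linguist
  VP
    VP
      V: arrived
      NP
        Pron: he
    Conj: and
    VP
      V: vanished
      NP
        Det: no
        N: linguist
The span 'no angry linguist' is the NP node built by NP → Det AP N.
Its mother is the S built by S → NP VP.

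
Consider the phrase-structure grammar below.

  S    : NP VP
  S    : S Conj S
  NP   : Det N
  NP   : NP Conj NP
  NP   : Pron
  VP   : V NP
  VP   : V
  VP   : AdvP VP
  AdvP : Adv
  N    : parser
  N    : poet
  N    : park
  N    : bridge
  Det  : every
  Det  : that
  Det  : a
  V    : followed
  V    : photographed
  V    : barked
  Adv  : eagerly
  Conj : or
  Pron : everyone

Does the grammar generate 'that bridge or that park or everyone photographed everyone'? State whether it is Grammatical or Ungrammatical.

S
  NP
    NP
      Det: that
      N: bridge
    Conj: or
    NP
      NP
        Det: that
        N: park
      Conj: or
      NP
        Pron: everyone
  VP
    V: photographed
    NP
      Pron: everyone
Every word is introduced by a lexical rule and the phrasal rules combine the resulting categories into a single S.

Grammatical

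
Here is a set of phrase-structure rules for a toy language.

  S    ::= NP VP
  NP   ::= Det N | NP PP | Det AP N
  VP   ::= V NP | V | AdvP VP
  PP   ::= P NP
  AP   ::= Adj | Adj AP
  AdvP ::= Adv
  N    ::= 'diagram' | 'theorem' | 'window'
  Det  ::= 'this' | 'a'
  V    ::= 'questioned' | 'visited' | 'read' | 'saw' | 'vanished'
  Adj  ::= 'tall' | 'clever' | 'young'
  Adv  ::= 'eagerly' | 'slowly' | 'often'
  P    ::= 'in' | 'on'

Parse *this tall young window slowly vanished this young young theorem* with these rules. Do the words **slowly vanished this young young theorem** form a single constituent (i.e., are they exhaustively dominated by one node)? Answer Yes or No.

[S [NP [Det this] [AP [Adj tall] [AP [Adj young]]] [N window]] [VP [AdvP [Adv slowly]] [VP [V vanished] [NP [Det this] [AP [Adj young] [AP [Adj young]]] [N theorem]]]]]
The words 'slowly vanished this young young theorem' are exhaustively dominated by a single VP node (built by VP → AdvP VP), so they form a constituent.

Yes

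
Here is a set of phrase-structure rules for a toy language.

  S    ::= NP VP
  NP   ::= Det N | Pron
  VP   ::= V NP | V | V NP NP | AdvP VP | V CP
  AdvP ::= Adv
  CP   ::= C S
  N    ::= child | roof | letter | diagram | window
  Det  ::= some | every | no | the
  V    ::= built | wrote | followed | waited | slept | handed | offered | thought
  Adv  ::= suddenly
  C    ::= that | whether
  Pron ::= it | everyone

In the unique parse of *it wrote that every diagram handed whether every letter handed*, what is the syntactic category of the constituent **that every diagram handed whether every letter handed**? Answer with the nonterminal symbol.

S
  NP
    Pron: it
  VP
    V: wrote
    CP
      C: that
      S
        NP
          Det: every
          N: diagram
        VP
          V: handed
          CP
            C: whether
            S
              NP
                Det: every
                N: letter
              VP
                V: handed
The span 'that every diagram handed whether every letter handed' is the CP node built by CP → C S.

CP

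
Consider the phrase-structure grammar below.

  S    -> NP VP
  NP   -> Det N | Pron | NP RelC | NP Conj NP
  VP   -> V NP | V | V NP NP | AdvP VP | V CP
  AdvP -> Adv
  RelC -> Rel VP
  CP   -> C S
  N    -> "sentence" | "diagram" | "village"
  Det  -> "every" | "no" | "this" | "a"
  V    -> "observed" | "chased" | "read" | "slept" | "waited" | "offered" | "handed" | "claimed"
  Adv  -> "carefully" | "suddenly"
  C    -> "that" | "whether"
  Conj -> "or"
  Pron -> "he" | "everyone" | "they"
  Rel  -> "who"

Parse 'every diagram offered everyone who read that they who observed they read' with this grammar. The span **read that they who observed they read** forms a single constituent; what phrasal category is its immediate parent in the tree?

S
  NP
    Det: every
    N: diagram
  VP
    V: offered
    NP
      NP
        Pron: everyone
      RelC
        Rel: who
        VP
          V: read
          CP
            C: that
            S
              NP
                NP
                  Pron: they
                RelC
                  Rel: who
                  VP
                    V: observed
                    NP
                      Pron: they
              VP
                V: read
The span 'read that they who observed they read' is the VP node built by VP → V CP.
Its mother is the RelC built by RelC → Rel VP.

RelC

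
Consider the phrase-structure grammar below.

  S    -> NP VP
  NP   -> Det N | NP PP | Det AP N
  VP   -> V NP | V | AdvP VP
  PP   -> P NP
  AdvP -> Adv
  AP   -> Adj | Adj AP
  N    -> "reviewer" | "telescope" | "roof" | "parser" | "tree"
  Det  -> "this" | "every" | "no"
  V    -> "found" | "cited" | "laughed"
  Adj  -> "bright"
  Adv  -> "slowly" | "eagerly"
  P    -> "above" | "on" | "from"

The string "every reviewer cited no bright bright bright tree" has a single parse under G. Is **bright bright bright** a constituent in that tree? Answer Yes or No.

Yes

[S [NP [Det every] [N reviewer]] [VP [V cited] [NP [Det no] [AP [Adj bright] [AP [Adj bright] [AP [Adj bright]]]] [N tree]]]]
The words 'bright bright bright' are exhaustively dominated by a single AP node (built by AP → Adj AP), so they form a constituent.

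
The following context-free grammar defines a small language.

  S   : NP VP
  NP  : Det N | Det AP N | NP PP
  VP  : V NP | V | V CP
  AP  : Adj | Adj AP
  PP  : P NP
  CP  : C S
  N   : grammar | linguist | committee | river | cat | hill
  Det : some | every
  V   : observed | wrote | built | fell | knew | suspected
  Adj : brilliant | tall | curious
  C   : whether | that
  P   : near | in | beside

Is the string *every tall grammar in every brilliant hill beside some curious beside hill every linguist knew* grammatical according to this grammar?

An Adj word can never sit immediately before a P word in any string this grammar generates, so the substring 'curious beside' rules out a derivation.

Ungrammatical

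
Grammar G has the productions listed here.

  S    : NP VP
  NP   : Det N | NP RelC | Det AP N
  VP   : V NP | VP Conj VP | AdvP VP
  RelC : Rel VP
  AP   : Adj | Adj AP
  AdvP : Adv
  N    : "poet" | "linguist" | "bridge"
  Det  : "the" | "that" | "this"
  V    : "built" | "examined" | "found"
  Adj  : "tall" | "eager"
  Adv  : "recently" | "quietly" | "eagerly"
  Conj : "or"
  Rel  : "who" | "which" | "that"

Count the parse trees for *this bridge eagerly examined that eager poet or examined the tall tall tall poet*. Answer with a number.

2

The two bracketings:
[S [NP [Det this] [N bridge]] [VP [VP [AdvP [Adv eagerly]] [VP [V examined] [NP [Det that] [AP [Adj eager]] [N poet]]]] [Conj or] [VP [V examined] [NP [Det the] [AP [Adj tall] [AP [Adj tall] [AP [Adj tall]]]] [N poet]]]]]
[S [NP [Det this] [N bridge]] [VP [AdvP [Adv eagerly]] [VP [VP [V examined] [NP [Det that] [AP [Adj eager]] [N poet]]] [Conj or] [VP [V examined] [NP [Det the] [AP [Adj tall] [AP [Adj tall] [AP [Adj tall]]]] [N poet]]]]]]
The trees differ in how a recursive rule is bracketed over the same span.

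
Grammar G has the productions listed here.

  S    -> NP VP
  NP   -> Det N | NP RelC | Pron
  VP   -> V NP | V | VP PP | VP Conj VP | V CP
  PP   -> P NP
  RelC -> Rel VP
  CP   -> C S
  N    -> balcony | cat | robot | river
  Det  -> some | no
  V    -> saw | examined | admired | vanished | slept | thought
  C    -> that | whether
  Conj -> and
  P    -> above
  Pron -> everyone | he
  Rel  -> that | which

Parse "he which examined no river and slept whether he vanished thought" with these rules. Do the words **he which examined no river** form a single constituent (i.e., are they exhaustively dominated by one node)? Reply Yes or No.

No

[S [NP [NP [Pron he]] [RelC [Rel which] [VP [VP [V examined] [NP [Det no] [N river]]] [Conj and] [VP [V slept] [CP [C whether] [S [NP [Pron he]] [VP [V vanished]]]]]]]] [VP [V thought]]]
The smallest constituent containing 'he which examined no river' is the NP spanning 'he which examined no river and slept whether he vanished'; no single node in the tree dominates exactly the given words.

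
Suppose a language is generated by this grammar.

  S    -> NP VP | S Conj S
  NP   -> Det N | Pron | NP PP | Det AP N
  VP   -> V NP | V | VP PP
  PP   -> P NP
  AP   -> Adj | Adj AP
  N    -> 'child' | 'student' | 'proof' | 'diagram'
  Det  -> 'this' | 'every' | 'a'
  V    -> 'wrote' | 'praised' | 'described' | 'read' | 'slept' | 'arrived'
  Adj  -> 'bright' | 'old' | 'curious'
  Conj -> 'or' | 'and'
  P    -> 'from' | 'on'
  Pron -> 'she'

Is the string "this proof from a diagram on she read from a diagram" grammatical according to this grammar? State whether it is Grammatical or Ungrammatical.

Grammatical

S
  NP
    NP
      Det: this
      N: proof
    PP
      P: from
      NP
        NP
          Det: a
          N: diagram
        PP
          P: on
          NP
            Pron: she
  VP
    VP
      V: read
    PP
      P: from
      NP
        Det: a
        N: diagram
Each bracket corresponds to one application of a listed rule, so the string is derivable from S.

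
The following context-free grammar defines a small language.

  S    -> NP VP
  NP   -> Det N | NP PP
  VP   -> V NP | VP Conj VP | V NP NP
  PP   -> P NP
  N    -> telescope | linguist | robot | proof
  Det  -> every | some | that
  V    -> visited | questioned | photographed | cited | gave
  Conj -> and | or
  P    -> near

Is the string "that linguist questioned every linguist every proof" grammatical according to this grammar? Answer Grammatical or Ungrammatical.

S
  NP
    Det: that
    N: linguist
  VP
    V: questioned
    NP
      Det: every
      N: linguist
    NP
      Det: every
      N: proof
The bracketing above is licensed at every node by one of the given productions, with S at the root.

Grammatical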